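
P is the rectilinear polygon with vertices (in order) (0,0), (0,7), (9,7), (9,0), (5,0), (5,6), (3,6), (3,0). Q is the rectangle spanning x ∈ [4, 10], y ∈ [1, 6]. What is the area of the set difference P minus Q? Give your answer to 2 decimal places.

31.00

|P| = 51, |P∩Q| = 20.
|P ∖ Q| = |P| − |P∩Q| = 51 − 20 = 31.00.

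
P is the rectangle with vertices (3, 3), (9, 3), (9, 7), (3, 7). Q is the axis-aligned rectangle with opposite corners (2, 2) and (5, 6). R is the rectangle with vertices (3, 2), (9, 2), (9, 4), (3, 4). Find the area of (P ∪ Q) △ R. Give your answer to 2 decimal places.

26.00

|P ∪ Q| = 30.
|(P ∪ Q) ∩ R| = 8.
|(P ∪ Q) △ R| = 30 + 12 − 16 = 26.00.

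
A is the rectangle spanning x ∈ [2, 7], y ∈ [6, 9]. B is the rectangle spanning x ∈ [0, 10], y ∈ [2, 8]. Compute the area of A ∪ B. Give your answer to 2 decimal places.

By inclusion–exclusion:
Individual areas: |A| = 15, |B| = 60.
|A∩B|: x∈[2,7], y∈[6,8] → 5·2 = 10.
|A ∪ B| = 75 − 10 = 65.00.

65.00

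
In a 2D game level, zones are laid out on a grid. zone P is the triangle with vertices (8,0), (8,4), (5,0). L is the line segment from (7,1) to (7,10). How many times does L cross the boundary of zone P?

1

The segment meets the boundary at (7,2.667).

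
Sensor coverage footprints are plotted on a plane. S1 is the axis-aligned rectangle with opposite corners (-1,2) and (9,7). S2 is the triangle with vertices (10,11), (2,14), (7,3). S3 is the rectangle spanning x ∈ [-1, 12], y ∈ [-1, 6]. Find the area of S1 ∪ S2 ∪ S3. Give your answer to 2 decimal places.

By inclusion–exclusion:
Individual areas: |S1| = 50, |S2| = 36.5, |S3| = 91.
|S1∩S2| = 6.6364.
|S1∩S3|: x∈[-1,9], y∈[2,6] → 10·4 = 40.
|S2∩S3| = 3.733.
|S1∩S2∩S3| = 3.733.
|S1 ∪ S2 ∪ S3| = 177.5 − 50.3693 + 3.733 = 130.86.

130.86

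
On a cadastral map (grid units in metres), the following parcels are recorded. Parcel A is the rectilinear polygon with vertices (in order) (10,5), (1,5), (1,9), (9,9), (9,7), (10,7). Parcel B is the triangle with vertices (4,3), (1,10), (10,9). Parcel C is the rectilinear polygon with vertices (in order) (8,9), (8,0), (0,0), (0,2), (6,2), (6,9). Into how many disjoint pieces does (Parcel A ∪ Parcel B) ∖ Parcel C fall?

(Parcel A ∪ Parcel B) ∖ Parcel C is a single connected region.

1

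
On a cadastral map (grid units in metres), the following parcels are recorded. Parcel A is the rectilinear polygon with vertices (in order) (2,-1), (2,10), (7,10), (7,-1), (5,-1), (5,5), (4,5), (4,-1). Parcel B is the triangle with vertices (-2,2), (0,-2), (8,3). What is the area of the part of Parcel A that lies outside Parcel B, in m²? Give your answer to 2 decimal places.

|Parcel A| = 49, |Parcel A∩Parcel B| = 7.35.
|Parcel A ∖ Parcel B| = |Parcel A| − |Parcel A∩Parcel B| = 49 − 7.35 = 41.65.

41.65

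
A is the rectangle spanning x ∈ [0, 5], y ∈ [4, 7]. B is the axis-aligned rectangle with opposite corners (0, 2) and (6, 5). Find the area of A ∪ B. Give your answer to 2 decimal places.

28.00

By inclusion–exclusion:
Individual areas: |A| = 15, |B| = 18.
|A∩B|: x∈[0,5], y∈[4,5] → 5·1 = 5.
|A ∪ B| = 33 − 5 = 28.00.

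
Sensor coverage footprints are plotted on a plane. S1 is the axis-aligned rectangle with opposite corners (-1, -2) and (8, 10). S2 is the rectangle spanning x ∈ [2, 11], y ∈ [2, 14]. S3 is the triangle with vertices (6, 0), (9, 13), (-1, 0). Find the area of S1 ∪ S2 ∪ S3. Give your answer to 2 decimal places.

By inclusion–exclusion:
Individual areas: |S1| = 108, |S2| = 108, |S3| = 45.5.
|S1∩S2|: x∈[2,8], y∈[2,10] → 6·8 = 48.
|S1∩S3| = 42.8718.
|S2∩S3| = 31.1885.
|S1∩S2∩S3| = 28.5603.
|S1 ∪ S2 ∪ S3| = 261.5 − 122.0603 + 28.5603 = 168.00.

168.00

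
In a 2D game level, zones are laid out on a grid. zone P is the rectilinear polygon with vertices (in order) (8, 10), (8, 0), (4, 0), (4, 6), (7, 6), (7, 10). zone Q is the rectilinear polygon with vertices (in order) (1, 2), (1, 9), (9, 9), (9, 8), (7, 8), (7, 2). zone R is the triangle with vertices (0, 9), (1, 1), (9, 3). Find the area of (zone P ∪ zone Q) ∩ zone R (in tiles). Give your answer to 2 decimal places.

The region (zone P ∪ zone Q) ∩ zone R is the polygon with vertices (8,2.75), (4,1.75), (4,2), (1,2), (1,8.333), (8,3.667).
By the shoelace formula its area is 27.00.

27.00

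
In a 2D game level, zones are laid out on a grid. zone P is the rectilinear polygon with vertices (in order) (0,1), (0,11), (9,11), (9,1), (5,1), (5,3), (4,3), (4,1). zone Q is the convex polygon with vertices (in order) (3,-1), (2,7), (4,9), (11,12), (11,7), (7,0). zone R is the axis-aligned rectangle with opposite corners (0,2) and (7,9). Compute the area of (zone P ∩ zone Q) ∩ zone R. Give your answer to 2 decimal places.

|zone P ∩ zone Q| = 53.2976.
|(zone P ∩ zone Q) ∩ zone R| = 30.44.

30.44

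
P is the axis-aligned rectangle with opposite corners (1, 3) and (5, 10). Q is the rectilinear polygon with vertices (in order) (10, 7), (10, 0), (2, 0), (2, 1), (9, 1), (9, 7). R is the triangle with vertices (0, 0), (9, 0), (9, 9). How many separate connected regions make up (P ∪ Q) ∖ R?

(P ∪ Q) ∖ R splits into 2 disjoint pieces (area 26, area 7).

2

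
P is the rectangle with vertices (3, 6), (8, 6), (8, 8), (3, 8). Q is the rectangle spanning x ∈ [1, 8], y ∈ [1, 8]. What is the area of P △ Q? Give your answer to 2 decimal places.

39.00

|P∩Q|: x∈[3,8], y∈[6,8] → 5·2 = 10.
|P △ Q| = |P| + |Q| − 2·|P∩Q| = 10 + 49 − 20 = 39.00.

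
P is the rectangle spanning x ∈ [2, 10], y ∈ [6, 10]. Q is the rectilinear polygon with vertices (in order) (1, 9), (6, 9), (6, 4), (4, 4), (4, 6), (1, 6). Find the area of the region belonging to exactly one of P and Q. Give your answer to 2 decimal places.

27.00

|P| = 32, |Q| = 19, |P∩Q| = 12.
|P △ Q| = |P| + |Q| − 2·|P∩Q| = 32 + 19 − 24 = 27.00.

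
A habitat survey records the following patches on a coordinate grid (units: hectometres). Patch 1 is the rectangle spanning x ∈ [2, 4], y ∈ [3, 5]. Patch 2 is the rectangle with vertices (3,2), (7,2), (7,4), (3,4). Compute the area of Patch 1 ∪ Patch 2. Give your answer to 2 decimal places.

By inclusion–exclusion:
Individual areas: |Patch 1| = 4, |Patch 2| = 8.
|Patch 1∩Patch 2|: x∈[3,4], y∈[3,4] → 1·1 = 1.
|Patch 1 ∪ Patch 2| = 12 − 1 = 11.00.

11.00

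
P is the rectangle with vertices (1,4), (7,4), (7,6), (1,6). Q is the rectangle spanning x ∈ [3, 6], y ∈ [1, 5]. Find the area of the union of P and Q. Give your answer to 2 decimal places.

21.00

By inclusion–exclusion:
Individual areas: |P| = 12, |Q| = 12.
|P∩Q|: x∈[3,6], y∈[4,5] → 3·1 = 3.
|P ∪ Q| = 24 − 3 = 21.00.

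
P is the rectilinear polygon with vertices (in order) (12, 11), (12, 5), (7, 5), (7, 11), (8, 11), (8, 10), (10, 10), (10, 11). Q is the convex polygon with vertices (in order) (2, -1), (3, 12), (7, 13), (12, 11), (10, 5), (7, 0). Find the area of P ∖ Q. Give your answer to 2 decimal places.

|P| = 28, |P∩Q| = 22.
|P ∖ Q| = |P| − |P∩Q| = 28 − 22 = 6.00.

6.00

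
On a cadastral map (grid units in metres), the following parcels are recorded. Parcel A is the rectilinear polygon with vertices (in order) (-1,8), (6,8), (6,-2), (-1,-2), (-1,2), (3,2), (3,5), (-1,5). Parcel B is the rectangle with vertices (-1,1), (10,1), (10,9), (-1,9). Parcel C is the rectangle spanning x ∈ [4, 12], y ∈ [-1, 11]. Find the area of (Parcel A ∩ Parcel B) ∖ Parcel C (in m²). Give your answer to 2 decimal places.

23.00

|Parcel A ∩ Parcel B| = 37.
|(Parcel A ∩ Parcel B) ∩ Parcel C| = 14.
|(Parcel A ∩ Parcel B) ∖ Parcel C| = 37 − 14 = 23.00.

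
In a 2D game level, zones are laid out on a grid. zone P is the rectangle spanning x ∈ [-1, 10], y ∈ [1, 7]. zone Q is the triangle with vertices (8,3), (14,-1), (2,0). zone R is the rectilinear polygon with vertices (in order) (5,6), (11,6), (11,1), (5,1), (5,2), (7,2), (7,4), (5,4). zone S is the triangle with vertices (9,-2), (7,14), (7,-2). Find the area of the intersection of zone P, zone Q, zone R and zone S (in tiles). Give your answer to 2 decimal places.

The intersection is the polygon with vertices (7,2.5), (8,3), (8.409,2.727), (8.625,1), (7,1), (7,2).
By the shoelace formula its area is 2.70.

2.70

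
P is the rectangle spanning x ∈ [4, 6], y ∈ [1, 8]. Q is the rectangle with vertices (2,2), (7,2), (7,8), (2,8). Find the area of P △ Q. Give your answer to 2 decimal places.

|P∩Q|: x∈[4,6], y∈[2,8] → 2·6 = 12.
|P △ Q| = |P| + |Q| − 2·|P∩Q| = 14 + 30 − 24 = 20.00.

20.00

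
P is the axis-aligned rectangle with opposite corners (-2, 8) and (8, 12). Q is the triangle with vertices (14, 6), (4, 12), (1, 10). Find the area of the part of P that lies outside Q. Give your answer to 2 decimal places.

26.30

|P| = 40, |P∩Q| = 13.7.
|P ∖ Q| = |P| − |P∩Q| = 40 − 13.7 = 26.30.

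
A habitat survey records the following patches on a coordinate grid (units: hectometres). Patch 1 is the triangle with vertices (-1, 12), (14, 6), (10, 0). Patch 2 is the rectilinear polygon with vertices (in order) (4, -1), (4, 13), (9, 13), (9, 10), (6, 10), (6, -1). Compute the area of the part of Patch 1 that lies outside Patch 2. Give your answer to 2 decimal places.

|Patch 1| = 57, |Patch 1∩Patch 2| = 8.2909.
|Patch 1 ∖ Patch 2| = |Patch 1| − |Patch 1∩Patch 2| = 57 − 8.2909 = 48.71.

48.71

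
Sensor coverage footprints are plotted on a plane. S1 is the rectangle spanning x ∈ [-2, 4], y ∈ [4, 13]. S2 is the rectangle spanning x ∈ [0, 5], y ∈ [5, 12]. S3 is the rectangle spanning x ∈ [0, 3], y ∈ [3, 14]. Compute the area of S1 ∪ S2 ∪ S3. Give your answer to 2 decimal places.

By inclusion–exclusion:
Individual areas: |S1| = 54, |S2| = 35, |S3| = 33.
|S1∩S2|: x∈[0,4], y∈[5,12] → 4·7 = 28.
|S1∩S3|: x∈[0,3], y∈[4,13] → 3·9 = 27.
|S2∩S3|: x∈[0,3], y∈[5,12] → 3·7 = 21.
|S1∩S2∩S3| = 21.
|S1 ∪ S2 ∪ S3| = 122 − 76 + 21 = 67.00.

67.00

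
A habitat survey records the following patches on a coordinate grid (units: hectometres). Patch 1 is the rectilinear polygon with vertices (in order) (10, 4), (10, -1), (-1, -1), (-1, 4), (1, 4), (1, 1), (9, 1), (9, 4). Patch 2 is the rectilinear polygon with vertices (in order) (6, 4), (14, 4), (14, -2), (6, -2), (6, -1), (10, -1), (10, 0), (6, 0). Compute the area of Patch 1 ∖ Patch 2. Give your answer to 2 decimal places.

24.00

|Patch 1| = 31, |Patch 1∩Patch 2| = 7.
|Patch 1 ∖ Patch 2| = |Patch 1| − |Patch 1∩Patch 2| = 31 − 7 = 24.00.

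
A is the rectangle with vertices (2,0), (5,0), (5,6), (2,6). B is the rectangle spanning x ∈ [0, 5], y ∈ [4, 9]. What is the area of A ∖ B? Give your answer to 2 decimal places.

|A∩B|: x∈[2,5], y∈[4,6] → 3·2 = 6.
|A| = 18.
|A ∖ B| = |A| − |A∩B| = 18 − 6 = 12.00.

12.00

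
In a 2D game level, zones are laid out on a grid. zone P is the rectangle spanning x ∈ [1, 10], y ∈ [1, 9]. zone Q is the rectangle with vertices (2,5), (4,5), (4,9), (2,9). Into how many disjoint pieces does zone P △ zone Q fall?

zone P △ zone Q is a single connected region.

1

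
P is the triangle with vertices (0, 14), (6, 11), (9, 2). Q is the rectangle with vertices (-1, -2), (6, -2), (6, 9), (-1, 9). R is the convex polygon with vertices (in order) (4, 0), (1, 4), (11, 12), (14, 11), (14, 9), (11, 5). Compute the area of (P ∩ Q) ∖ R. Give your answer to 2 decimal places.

2.44

|P ∩ Q| = 3.375.
|(P ∩ Q) ∩ R| = 0.9375.
|(P ∩ Q) ∖ R| = 3.375 − 0.9375 = 2.44.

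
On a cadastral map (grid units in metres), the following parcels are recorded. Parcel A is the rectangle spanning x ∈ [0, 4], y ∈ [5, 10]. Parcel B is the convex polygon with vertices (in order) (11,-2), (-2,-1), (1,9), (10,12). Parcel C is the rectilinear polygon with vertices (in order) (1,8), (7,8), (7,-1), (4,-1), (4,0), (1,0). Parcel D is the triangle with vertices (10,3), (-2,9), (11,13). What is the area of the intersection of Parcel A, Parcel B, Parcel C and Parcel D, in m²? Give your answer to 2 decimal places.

The intersection is the polygon with vertices (1,8), (4,8), (4,6), (1,7.5).
By the shoelace formula its area is 3.75.

3.75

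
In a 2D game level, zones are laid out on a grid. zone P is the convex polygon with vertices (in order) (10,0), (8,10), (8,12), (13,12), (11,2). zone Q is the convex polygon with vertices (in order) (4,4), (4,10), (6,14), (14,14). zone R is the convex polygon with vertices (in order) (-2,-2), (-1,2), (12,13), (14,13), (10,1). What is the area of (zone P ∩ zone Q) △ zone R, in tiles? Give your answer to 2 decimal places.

100.53

|zone P ∩ zone Q| = 7.6667.
|(zone P ∩ zone Q) ∩ zone R| = 4.3192.
|(zone P ∩ zone Q) △ zone R| = 7.6667 + 101.5 − 8.6384 = 100.53.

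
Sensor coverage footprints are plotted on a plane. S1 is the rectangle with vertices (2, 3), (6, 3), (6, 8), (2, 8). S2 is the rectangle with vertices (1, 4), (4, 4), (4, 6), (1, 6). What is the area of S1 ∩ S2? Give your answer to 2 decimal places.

|S1∩S2|: x∈[2,4], y∈[4,6] → 2·2 = 4.

4.00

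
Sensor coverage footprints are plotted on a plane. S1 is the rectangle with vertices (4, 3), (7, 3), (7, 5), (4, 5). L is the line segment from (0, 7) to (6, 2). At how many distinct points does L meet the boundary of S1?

2

The segment meets the boundary at (4.8,3), (4,3.667).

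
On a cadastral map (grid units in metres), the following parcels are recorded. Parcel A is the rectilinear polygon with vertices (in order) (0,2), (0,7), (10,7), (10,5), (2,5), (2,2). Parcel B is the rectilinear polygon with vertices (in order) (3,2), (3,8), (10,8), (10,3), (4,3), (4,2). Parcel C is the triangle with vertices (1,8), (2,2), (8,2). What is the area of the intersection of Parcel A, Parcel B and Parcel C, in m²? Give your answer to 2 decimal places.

The intersection is the polygon with vertices (3,5), (3,6.286), (4.5,5).
By the shoelace formula its area is 0.96.

0.96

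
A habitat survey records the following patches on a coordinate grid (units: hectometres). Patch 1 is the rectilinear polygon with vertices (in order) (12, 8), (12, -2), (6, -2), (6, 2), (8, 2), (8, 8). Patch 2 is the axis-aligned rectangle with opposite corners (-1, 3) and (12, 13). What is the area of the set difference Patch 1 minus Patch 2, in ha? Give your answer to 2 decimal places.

28.00

|Patch 1| = 48, |Patch 1∩Patch 2| = 20.
|Patch 1 ∖ Patch 2| = |Patch 1| − |Patch 1∩Patch 2| = 48 − 20 = 28.00.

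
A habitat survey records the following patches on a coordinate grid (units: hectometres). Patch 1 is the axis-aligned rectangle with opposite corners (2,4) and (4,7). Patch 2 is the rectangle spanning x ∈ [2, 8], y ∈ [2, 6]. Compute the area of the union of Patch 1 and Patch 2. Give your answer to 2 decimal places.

By inclusion–exclusion:
Individual areas: |Patch 1| = 6, |Patch 2| = 24.
|Patch 1∩Patch 2|: x∈[2,4], y∈[4,6] → 2·2 = 4.
|Patch 1 ∪ Patch 2| = 30 − 4 = 26.00.

26.00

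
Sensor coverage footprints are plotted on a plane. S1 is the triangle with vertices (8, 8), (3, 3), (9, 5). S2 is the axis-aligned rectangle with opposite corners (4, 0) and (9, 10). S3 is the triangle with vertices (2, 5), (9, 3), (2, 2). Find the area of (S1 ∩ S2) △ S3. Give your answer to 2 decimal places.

|S1 ∩ S2| = 9.6667.
|(S1 ∩ S2) ∩ S3| = 0.8974.
|(S1 ∩ S2) △ S3| = 9.6667 + 10.5 − 1.7949 = 18.37.

18.37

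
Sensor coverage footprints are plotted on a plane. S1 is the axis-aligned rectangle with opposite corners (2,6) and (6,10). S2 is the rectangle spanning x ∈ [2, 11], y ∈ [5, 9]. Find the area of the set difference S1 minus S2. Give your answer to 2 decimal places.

4.00

|S1∩S2|: x∈[2,6], y∈[6,9] → 4·3 = 12.
|S1| = 16.
|S1 ∖ S2| = |S1| − |S1∩S2| = 16 − 12 = 4.00.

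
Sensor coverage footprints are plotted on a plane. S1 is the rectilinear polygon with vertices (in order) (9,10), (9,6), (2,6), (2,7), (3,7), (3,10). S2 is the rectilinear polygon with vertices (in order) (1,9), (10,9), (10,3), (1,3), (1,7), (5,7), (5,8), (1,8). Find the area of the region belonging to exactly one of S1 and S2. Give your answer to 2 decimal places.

|S1| = 25, |S2| = 50, |S1∩S2| = 17.
|S1 △ S2| = |S1| + |S2| − 2·|S1∩S2| = 25 + 50 − 34 = 41.00.

41.00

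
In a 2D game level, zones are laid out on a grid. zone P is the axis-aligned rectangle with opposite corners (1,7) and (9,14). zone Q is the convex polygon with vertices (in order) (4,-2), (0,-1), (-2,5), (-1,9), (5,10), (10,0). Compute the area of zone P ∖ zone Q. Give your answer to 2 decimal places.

43.08

|zone P| = 56, |zone P∩zone Q| = 12.9167.
|zone P ∖ zone Q| = |zone P| − |zone P∩zone Q| = 56 − 12.9167 = 43.08.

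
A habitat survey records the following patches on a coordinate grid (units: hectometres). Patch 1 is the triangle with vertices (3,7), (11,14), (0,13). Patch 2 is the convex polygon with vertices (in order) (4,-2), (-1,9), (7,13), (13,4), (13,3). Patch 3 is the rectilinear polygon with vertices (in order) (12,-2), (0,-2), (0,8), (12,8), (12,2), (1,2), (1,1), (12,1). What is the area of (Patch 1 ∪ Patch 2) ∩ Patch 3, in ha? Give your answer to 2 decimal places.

|Patch 1 ∪ Patch 2| = 133.9842.
|(Patch 1 ∪ Patch 2) ∩ Patch 3| = 74.65.

74.65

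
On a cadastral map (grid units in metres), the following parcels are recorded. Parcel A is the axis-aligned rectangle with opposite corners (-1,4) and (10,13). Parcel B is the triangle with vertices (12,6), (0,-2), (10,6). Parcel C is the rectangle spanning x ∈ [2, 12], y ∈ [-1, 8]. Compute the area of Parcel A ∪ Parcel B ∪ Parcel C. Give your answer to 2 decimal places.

157.27

By inclusion–exclusion:
Individual areas: |Parcel A| = 99, |Parcel B| = 8, |Parcel C| = 90.
|Parcel A∩Parcel B| = 2.1667.
|Parcel A∩Parcel C|: x∈[2,10], y∈[4,8] → 8·4 = 32.
|Parcel B∩Parcel C| = 7.7333.
|Parcel A∩Parcel B∩Parcel C| = 2.1667.
|Parcel A ∪ Parcel B ∪ Parcel C| = 197 − 41.9 + 2.1667 = 157.27.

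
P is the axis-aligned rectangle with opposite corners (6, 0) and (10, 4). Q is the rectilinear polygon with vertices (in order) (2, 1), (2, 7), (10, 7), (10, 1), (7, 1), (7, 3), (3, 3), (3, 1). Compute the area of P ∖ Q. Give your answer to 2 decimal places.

6.00

|P| = 16, |P∩Q| = 10.
|P ∖ Q| = |P| − |P∩Q| = 16 − 10 = 6.00.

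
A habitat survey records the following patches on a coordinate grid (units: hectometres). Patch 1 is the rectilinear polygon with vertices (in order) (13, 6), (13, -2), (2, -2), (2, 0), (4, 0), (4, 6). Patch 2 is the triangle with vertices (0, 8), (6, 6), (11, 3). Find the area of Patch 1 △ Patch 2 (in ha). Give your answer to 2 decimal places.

|Patch 1| = 76, |Patch 2| = 4, |Patch 1∩Patch 2| = 2.4.
|Patch 1 △ Patch 2| = |Patch 1| + |Patch 2| − 2·|Patch 1∩Patch 2| = 76 + 4 − 4.8 = 75.20.

75.20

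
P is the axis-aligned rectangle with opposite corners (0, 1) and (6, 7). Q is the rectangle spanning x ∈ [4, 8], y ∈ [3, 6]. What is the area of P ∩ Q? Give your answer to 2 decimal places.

|P∩Q|: x∈[4,6], y∈[3,6] → 2·3 = 6.

6.00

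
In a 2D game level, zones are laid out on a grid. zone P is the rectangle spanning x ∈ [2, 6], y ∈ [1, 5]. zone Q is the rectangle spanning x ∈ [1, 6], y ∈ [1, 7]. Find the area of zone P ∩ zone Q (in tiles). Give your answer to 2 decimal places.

16.00

|zone P∩zone Q|: x∈[2,6], y∈[1,5] → 4·4 = 16.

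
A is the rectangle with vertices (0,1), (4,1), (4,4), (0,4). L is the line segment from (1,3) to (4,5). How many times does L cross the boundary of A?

The segment meets the boundary at (2.5,4).

1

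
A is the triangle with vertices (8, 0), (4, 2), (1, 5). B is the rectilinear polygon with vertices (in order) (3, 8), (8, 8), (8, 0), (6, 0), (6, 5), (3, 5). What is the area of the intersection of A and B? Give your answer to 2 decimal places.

0.43

The intersection is the polygon with vertices (6,1), (6,1.429), (8,0).
By the shoelace formula its area is 0.43.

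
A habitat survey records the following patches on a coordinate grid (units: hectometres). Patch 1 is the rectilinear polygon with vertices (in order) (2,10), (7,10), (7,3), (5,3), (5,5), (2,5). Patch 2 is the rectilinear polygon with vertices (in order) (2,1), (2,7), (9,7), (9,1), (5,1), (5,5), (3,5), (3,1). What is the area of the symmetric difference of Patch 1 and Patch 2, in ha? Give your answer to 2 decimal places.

|Patch 1| = 29, |Patch 2| = 34, |Patch 1∩Patch 2| = 14.
|Patch 1 △ Patch 2| = |Patch 1| + |Patch 2| − 2·|Patch 1∩Patch 2| = 29 + 34 − 28 = 35.00.

35.00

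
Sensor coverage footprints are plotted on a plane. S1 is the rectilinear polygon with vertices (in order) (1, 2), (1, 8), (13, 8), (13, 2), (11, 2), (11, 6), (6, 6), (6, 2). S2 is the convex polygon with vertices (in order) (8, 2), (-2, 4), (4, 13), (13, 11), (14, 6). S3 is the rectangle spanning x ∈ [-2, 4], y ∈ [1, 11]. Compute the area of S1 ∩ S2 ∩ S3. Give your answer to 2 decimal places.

The intersection is the polygon with vertices (4,8), (4,2.8), (1,3.4), (1,8).
By the shoelace formula its area is 14.70.

14.70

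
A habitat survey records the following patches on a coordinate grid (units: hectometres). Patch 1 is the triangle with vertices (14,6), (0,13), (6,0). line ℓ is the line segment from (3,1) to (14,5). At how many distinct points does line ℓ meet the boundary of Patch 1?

2

The segment meets the boundary at (11.412,4.059), (5.174,1.79).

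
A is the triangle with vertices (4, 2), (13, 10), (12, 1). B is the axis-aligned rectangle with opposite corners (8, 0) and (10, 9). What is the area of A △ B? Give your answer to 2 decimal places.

|A| = 36.5, |B| = 18, |A∩B| = 10.1389.
|A △ B| = |A| + |B| − 2·|A∩B| = 36.5 + 18 − 20.2778 = 34.22.

34.22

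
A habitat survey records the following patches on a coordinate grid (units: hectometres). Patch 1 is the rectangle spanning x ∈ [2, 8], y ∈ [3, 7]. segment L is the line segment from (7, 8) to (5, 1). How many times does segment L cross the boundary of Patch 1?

2

The segment meets the boundary at (5.571,3), (6.714,7).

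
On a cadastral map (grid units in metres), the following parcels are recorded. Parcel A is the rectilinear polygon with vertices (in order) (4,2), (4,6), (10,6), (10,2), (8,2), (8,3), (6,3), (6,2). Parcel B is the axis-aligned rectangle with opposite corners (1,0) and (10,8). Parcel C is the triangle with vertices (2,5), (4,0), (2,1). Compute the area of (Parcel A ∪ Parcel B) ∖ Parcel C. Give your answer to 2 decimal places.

|Parcel A ∪ Parcel B| = 72.
|(Parcel A ∪ Parcel B) ∩ Parcel C| = 4.
|(Parcel A ∪ Parcel B) ∖ Parcel C| = 72 − 4 = 68.00.

68.00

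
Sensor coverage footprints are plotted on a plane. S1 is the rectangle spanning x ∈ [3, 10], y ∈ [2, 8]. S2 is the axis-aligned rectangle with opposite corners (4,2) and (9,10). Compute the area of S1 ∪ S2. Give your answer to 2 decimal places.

By inclusion–exclusion:
Individual areas: |S1| = 42, |S2| = 40.
|S1∩S2|: x∈[4,9], y∈[2,8] → 5·6 = 30.
|S1 ∪ S2| = 82 − 30 = 52.00.

52.00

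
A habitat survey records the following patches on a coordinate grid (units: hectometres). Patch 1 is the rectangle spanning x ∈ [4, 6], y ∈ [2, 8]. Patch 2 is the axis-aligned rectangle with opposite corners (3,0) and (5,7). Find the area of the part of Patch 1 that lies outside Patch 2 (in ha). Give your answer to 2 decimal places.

|Patch 1∩Patch 2|: x∈[4,5], y∈[2,7] → 1·5 = 5.
|Patch 1| = 12.
|Patch 1 ∖ Patch 2| = |Patch 1| − |Patch 1∩Patch 2| = 12 − 5 = 7.00.

7.00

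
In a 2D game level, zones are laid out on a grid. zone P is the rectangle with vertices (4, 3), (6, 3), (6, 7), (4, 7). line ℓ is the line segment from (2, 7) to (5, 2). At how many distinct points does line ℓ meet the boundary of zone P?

The segment meets the boundary at (4.4,3), (4,3.667).

2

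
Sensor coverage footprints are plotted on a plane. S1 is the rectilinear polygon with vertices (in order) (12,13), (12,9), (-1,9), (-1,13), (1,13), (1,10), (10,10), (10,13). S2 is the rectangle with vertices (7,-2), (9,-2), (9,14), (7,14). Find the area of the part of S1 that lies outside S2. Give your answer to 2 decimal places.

23.00

|S1| = 25, |S1∩S2| = 2.
|S1 ∖ S2| = |S1| − |S1∩S2| = 25 − 2 = 23.00.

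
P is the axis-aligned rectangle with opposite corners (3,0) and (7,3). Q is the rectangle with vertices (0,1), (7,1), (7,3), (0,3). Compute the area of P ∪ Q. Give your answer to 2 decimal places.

18.00

By inclusion–exclusion:
Individual areas: |P| = 12, |Q| = 14.
|P∩Q|: x∈[3,7], y∈[1,3] → 4·2 = 8.
|P ∪ Q| = 26 − 8 = 18.00.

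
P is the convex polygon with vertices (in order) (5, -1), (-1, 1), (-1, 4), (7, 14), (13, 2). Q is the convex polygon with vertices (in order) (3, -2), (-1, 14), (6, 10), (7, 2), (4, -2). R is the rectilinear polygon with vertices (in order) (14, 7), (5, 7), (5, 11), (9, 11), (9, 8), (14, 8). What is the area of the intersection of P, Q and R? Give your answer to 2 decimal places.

The intersection is the polygon with vertices (6,10), (6.375,7), (5,7), (5,10.571).
By the shoelace formula its area is 3.85.

3.85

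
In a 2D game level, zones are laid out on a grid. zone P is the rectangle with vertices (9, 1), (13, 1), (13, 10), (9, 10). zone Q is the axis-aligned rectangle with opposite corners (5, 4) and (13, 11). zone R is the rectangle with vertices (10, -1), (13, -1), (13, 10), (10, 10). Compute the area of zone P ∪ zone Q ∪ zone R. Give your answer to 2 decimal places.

By inclusion–exclusion:
Individual areas: |zone P| = 36, |zone Q| = 56, |zone R| = 33.
|zone P∩zone Q|: x∈[9,13], y∈[4,10] → 4·6 = 24.
|zone P∩zone R|: x∈[10,13], y∈[1,10] → 3·9 = 27.
|zone Q∩zone R|: x∈[10,13], y∈[4,10] → 3·6 = 18.
|zone P∩zone Q∩zone R| = 18.
|zone P ∪ zone Q ∪ zone R| = 125 − 69 + 18 = 74.00.

74.00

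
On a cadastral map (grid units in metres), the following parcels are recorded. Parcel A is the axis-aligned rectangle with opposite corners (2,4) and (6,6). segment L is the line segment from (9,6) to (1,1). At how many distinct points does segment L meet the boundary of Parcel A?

2

The segment meets the boundary at (5.8,4), (6,4.125).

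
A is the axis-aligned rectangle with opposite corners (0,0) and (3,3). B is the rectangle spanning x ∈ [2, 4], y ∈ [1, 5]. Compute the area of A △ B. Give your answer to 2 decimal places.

13.00

|A∩B|: x∈[2,3], y∈[1,3] → 1·2 = 2.
|A △ B| = |A| + |B| − 2·|A∩B| = 9 + 8 − 4 = 13.00.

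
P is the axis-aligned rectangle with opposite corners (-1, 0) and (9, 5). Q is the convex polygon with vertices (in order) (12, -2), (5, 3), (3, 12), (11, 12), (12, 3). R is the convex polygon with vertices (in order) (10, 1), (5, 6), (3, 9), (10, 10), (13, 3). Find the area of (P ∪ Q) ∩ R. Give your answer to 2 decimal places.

The region (P ∪ Q) ∩ R is the polygon with vertices (3.646,9.092), (10,10), (11.65,6.15), (12,3), (12,2.333), (10,1), (5,6), (4,7.5).
By the shoelace formula its area is 45.06.

45.06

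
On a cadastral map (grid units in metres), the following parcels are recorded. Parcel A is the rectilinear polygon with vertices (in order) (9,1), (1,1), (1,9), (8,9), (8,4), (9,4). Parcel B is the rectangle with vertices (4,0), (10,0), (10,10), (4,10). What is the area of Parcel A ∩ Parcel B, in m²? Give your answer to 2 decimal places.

The intersection is the polygon with vertices (4,1), (4,9), (8,9), (8,4), (9,4), (9,1).
By the shoelace formula its area is 35.00.

35.00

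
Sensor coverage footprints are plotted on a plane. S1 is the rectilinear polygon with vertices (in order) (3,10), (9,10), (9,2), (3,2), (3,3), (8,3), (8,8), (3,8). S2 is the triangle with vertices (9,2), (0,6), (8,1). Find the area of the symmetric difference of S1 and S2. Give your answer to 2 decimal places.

24.95

|S1| = 23, |S2| = 6.5, |S1∩S2| = 2.275.
|S1 △ S2| = |S1| + |S2| − 2·|S1∩S2| = 23 + 6.5 − 4.55 = 24.95.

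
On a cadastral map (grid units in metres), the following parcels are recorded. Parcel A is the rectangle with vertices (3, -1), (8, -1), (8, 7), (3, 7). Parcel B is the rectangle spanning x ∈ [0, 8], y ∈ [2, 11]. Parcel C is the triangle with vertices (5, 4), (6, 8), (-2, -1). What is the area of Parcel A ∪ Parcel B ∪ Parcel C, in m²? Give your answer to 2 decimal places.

By inclusion–exclusion:
Individual areas: |Parcel A| = 40, |Parcel B| = 72, |Parcel C| = 11.5.
|Parcel A∩Parcel B|: x∈[3,8], y∈[2,7] → 5·5 = 25.
|Parcel A∩Parcel C| = 6.0466.
|Parcel B∩Parcel C| = 9.2.
|Parcel A∩Parcel B∩Parcel C| = 6.0466.
|Parcel A ∪ Parcel B ∪ Parcel C| = 123.5 − 40.2466 + 6.0466 = 89.30.

89.30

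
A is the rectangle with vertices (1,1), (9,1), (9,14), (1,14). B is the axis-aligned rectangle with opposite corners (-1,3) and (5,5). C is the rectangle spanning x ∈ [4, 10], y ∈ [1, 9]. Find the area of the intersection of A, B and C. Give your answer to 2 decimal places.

The intersection is the polygon with vertices (5,5), (5,3), (4,3), (4,5).
By the shoelace formula its area is 2.00.

2.00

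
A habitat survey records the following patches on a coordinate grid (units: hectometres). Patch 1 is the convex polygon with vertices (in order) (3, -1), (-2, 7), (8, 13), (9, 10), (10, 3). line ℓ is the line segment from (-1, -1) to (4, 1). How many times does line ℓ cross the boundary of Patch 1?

The segment meets the boundary at (2.2,0.28).

1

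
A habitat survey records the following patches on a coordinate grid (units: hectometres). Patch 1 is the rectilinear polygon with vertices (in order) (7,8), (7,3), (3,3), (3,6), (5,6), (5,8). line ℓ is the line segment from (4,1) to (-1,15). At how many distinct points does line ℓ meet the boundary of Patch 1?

2

The segment meets the boundary at (3,3.8), (3.286,3).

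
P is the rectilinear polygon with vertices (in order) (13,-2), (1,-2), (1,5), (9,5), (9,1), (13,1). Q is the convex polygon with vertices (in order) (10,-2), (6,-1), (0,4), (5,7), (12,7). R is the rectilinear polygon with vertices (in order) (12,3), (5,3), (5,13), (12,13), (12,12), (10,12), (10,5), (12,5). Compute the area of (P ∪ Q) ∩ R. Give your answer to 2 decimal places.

22.67

The region (P ∪ Q) ∩ R is the polygon with vertices (10,7), (10,5), (11.556,5), (11.111,3), (5,3), (5,7).
By the shoelace formula its area is 22.67.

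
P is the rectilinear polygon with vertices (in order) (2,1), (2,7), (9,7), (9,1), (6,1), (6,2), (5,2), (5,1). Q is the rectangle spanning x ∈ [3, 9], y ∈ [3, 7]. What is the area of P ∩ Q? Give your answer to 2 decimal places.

The intersection is the polygon with vertices (9,7), (9,3), (3,3), (3,7).
By the shoelace formula its area is 24.00.

24.00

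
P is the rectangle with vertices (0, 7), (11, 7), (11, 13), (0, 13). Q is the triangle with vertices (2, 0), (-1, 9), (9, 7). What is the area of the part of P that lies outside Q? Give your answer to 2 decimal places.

57.90

|P| = 66, |P∩Q| = 8.1.
|P ∖ Q| = |P| − |P∩Q| = 66 − 8.1 = 57.90.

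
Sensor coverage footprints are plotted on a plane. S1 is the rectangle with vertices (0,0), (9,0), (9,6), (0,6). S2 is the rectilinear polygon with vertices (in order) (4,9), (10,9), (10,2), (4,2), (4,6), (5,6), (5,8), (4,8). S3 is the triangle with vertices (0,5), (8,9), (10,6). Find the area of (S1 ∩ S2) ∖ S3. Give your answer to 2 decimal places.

|S1 ∩ S2| = 20.
|(S1 ∩ S2) ∩ S3| = 1.75.
|(S1 ∩ S2) ∖ S3| = 20 − 1.75 = 18.25.

18.25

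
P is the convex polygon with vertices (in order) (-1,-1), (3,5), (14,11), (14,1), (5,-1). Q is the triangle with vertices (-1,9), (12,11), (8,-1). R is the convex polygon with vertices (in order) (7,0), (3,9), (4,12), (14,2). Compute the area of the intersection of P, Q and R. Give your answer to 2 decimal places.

26.32

The intersection is the polygon with vertices (8.177,7.824), (10.25,5.75), (8.474,0.421), (7.08,0.023), (6.902,0.22), (4.431,5.78).
By the shoelace formula its area is 26.32.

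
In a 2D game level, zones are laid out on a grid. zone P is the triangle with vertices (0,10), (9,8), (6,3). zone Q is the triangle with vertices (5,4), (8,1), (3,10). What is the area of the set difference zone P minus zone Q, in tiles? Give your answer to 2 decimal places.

|zone P| = 25.5, |zone P∩zone Q| = 4.6175.
|zone P ∖ zone Q| = |zone P| − |zone P∩zone Q| = 25.5 − 4.6175 = 20.88.

20.88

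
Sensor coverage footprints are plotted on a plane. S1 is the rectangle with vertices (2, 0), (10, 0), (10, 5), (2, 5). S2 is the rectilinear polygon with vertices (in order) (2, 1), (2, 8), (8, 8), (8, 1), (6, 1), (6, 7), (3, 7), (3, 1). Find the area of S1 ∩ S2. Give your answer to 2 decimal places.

12.00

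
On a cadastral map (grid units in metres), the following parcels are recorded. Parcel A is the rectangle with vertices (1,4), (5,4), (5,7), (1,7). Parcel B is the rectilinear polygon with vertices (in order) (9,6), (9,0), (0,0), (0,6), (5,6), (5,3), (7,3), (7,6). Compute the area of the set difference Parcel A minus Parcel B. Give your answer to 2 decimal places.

4.00

|Parcel A| = 12, |Parcel A∩Parcel B| = 8.
|Parcel A ∖ Parcel B| = |Parcel A| − |Parcel A∩Parcel B| = 12 − 8 = 4.00.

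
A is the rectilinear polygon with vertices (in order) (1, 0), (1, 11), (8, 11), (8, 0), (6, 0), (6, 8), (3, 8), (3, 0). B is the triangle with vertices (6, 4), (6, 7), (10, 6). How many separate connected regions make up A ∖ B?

2

A ∖ B splits into 2 disjoint pieces (area 39.5, area 9).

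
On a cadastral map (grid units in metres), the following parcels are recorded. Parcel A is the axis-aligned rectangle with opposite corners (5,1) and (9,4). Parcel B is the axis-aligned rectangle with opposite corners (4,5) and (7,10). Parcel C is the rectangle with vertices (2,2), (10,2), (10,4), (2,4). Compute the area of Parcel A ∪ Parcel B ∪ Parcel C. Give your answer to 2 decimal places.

35.00

By inclusion–exclusion:
Individual areas: |Parcel A| = 12, |Parcel B| = 15, |Parcel C| = 16.
|Parcel A∩Parcel B| = 0 (no overlap).
|Parcel A∩Parcel C|: x∈[5,9], y∈[2,4] → 4·2 = 8.
|Parcel B∩Parcel C| = 0 (no overlap).
|Parcel A∩Parcel B∩Parcel C| = 0.
|Parcel A ∪ Parcel B ∪ Parcel C| = 43 − 8 + 0 = 35.00.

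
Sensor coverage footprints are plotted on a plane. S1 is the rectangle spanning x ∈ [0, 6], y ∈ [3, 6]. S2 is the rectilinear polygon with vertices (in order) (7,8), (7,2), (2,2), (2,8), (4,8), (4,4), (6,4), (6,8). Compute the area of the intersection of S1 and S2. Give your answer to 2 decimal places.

8.00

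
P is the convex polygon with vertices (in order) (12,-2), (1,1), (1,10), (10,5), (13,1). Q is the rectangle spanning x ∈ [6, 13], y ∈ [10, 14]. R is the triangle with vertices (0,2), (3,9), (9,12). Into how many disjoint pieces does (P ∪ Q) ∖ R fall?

(P ∪ Q) ∖ R splits into 3 disjoint pieces (area 68.263, area 5.5577, area 26.05).

3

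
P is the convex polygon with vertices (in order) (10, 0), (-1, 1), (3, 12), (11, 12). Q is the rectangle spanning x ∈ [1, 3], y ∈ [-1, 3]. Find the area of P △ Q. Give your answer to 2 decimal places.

109.41

|P| = 110.5, |Q| = 8, |P∩Q| = 4.5455.
|P △ Q| = |P| + |Q| − 2·|P∩Q| = 110.5 + 8 − 9.0909 = 109.41.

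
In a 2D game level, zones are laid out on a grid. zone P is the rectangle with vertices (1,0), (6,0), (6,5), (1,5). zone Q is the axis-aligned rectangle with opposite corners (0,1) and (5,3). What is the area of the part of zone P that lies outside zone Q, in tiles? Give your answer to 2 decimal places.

|zone P∩zone Q|: x∈[1,5], y∈[1,3] → 4·2 = 8.
|zone P| = 25.
|zone P ∖ zone Q| = |zone P| − |zone P∩zone Q| = 25 − 8 = 17.00.

17.00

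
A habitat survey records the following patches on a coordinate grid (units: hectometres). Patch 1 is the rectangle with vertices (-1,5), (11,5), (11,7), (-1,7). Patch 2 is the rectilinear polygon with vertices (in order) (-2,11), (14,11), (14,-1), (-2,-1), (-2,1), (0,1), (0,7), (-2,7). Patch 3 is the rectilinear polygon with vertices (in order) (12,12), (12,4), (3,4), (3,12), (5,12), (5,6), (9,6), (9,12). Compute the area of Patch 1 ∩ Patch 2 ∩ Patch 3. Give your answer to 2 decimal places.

The intersection is the polygon with vertices (11,5), (3,5), (3,7), (5,7), (5,6), (9,6), (9,7), (11,7).
By the shoelace formula its area is 12.00.

12.00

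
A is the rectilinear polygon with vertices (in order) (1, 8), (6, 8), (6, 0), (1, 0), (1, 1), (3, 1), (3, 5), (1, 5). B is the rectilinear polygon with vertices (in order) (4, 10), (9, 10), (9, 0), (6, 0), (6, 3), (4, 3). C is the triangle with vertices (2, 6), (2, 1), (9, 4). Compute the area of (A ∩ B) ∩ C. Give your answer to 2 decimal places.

4.29

|A ∩ B| = 10.
|(A ∩ B) ∩ C| = 4.29.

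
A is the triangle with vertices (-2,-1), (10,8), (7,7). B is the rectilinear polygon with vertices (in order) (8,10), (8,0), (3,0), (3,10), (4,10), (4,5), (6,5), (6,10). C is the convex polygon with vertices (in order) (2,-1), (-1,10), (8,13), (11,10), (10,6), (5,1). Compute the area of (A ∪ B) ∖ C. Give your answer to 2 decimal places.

8.99

|A ∪ B| = 43.2639.
|(A ∪ B) ∩ C| = 34.2714.
|(A ∪ B) ∖ C| = 43.2639 − 34.2714 = 8.99.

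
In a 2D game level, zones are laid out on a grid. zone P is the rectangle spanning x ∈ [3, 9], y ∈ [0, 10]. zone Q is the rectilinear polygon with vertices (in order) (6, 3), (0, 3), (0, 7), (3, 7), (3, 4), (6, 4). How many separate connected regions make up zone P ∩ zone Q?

zone P ∩ zone Q is a single connected region.

1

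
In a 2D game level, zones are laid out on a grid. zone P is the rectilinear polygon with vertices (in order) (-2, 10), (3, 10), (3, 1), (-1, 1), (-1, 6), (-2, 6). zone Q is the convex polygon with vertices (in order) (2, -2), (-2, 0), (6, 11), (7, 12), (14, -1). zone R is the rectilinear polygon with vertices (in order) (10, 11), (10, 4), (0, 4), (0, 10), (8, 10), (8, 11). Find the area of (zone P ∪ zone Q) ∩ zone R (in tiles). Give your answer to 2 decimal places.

|zone P ∪ zone Q| = 143.5.
|(zone P ∪ zone Q) ∩ zone R| = 53.02.

53.02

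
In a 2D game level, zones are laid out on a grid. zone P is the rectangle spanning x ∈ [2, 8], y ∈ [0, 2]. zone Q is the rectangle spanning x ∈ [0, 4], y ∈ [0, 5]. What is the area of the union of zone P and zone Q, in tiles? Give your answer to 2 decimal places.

By inclusion–exclusion:
Individual areas: |zone P| = 12, |zone Q| = 20.
|zone P∩zone Q|: x∈[2,4], y∈[0,2] → 2·2 = 4.
|zone P ∪ zone Q| = 32 − 4 = 28.00.

28.00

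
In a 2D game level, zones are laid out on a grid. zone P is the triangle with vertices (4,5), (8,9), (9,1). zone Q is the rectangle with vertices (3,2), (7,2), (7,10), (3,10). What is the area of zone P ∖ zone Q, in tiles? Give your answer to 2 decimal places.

|zone P| = 18, |zone P∩zone Q| = 8.1.
|zone P ∖ zone Q| = |zone P| − |zone P∩zone Q| = 18 − 8.1 = 9.90.

9.90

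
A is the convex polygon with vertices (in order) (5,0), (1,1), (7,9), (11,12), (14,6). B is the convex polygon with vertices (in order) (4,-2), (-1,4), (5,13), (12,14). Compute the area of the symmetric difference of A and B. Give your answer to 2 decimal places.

94.74

|A| = 70, |B| = 92.5, |A∩B| = 33.8816.
|A △ B| = |A| + |B| − 2·|A∩B| = 70 + 92.5 − 67.7632 = 94.74.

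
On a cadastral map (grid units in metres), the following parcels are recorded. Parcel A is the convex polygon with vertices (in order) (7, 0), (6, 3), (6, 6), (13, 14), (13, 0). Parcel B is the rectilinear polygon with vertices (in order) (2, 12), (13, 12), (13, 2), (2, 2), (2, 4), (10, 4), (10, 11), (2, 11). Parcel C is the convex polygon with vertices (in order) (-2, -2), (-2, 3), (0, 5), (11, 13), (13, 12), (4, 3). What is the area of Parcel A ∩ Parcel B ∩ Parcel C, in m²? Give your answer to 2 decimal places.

3.61

The intersection is the polygon with vertices (10,10.571), (11.25,12), (13,12), (10,9).
By the shoelace formula its area is 3.61.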